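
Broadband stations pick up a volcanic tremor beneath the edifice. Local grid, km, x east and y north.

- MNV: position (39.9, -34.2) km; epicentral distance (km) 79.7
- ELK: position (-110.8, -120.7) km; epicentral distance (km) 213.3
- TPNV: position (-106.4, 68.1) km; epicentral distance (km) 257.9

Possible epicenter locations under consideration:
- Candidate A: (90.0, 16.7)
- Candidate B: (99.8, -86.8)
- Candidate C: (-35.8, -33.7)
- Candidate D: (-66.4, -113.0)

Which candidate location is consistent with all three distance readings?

For each candidate, compare |candidate − station| to the reported distance:
Candidate A: residuals MNV 8.3, ELK 30.0, TPNV 54.9 → max 54.9 km
Candidate B: residuals MNV 0.0, ELK 0.0, TPNV 0.0 → max 0.0 km
Candidate C: residuals MNV 4.0, ELK 98.4, TPNV 134.0 → max 134.0 km
Candidate D: residuals MNV 52.6, ELK 168.2, TPNV 72.4 → max 168.2 km
Only Candidate B has all residuals ≈ 0.

Candidate B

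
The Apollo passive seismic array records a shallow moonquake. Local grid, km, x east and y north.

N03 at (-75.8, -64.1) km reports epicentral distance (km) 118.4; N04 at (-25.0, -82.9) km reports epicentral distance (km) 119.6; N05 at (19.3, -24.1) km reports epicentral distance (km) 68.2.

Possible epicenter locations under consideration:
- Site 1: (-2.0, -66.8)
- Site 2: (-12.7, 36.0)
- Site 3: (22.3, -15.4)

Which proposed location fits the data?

For each candidate, compare |candidate − station| to the reported distance:
Site 1: residuals N03 44.6, N04 91.5, N05 20.5 → max 91.5 km
Site 2: residuals N03 0.1, N04 0.1, N05 0.1 → max 0.1 km
Site 3: residuals N03 8.9, N04 37.2, N05 59.0 → max 59.0 km
Only Site 2 has all residuals ≈ 0.

Site 2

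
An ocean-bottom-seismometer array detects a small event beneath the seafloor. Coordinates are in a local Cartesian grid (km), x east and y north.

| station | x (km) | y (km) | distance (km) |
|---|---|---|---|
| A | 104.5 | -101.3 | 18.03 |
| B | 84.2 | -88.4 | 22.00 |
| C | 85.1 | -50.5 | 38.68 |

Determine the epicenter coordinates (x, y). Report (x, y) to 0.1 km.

Circle about each station: (x − 104.5)² + (y + 101.3)² = 18.03²; (x − 84.2)² + (y + 88.4)² = 22.00²; (x − 85.1)² + (y + 50.5)² = 38.68².
Subtracting pairs of circle equations eliminates x²+y² and gives linear equations (the radical axes):
-40.6 x + 25.8 y = -6436.66
-38.8 x + 101.6 y = -12560.74
Solving the 2×2 system: x ≈ 105.6, y ≈ -83.3 km.

105.6 km east, -83.3 km north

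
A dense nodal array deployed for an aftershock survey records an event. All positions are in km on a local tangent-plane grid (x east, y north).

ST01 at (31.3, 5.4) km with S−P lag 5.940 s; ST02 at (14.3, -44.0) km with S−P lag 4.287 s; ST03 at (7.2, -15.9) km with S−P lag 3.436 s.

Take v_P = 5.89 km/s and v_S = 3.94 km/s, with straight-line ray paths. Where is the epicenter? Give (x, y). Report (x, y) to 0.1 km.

Distance from S−P lag: d = Δt · v_P v_S / (v_P − v_S) = Δt · (5.89·3.94)/(5.89−3.94) ≈ 11.9008·Δt.
So d_ST01 = 70.69, d_ST02 = 51.02, d_ST03 = 40.89 km.
Circle about each station: (x − 31.3)² + (y − 5.4)² = 70.69²; (x − 14.3)² + (y + 44.0)² = 51.02²; (x − 7.2)² + (y + 15.9)² = 40.89².
Subtracting the ST01 equation from the ST02 and ST03 equations removes the quadratic terms:
-34.0 x − 98.8 y = 3525.68
-48.2 x − 42.6 y = 2620.88
Solving the 2×2 system: x ≈ -32.8, y ≈ -24.4 km.

(-32.8, -24.4)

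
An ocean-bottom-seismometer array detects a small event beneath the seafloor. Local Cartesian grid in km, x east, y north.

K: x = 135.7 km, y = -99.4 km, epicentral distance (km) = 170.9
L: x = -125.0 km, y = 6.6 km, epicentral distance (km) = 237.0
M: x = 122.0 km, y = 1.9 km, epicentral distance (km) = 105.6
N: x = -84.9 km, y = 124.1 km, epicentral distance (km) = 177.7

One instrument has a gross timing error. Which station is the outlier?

Solve using three stations at a time. Using L, M, N (subtract circle equations pairwise → linear system) gives (x, y) ≈ (91.5, 102.9).
Distances from that point to each station vs reported:
  K: calculated 207.1 vs reported 170.9 → residual 36.2 km
  L: calculated 237.0 vs reported 237.0 → residual 0.0 km
  M: calculated 105.6 vs reported 105.6 → residual 0.0 km
  N: calculated 177.7 vs reported 177.7 → residual 0.0 km
L, M, N are mutually consistent (residuals ≈ 0); K is off by 36.2 km.

K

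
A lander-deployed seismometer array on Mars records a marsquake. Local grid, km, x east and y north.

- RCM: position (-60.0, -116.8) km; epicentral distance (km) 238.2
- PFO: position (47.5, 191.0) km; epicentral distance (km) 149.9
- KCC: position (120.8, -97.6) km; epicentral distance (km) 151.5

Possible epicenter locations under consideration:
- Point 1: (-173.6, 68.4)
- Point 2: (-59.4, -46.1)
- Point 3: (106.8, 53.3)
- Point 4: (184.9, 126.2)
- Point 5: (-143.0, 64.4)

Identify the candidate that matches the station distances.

Point 3

For each candidate, compare |candidate − station| to the reported distance:
Point 1: residuals RCM 20.9, PFO 102.9, KCC 186.5 → max 186.5 km
Point 2: residuals RCM 167.5, PFO 110.2, KCC 35.9 → max 167.5 km
Point 3: residuals RCM 0.0, PFO 0.0, KCC 0.0 → max 0.0 km
Point 4: residuals RCM 106.8, PFO 2.0, KCC 81.3 → max 106.8 km
Point 5: residuals RCM 38.9, PFO 78.8, KCC 158.1 → max 158.1 km
Only Point 3 has all residuals ≈ 0.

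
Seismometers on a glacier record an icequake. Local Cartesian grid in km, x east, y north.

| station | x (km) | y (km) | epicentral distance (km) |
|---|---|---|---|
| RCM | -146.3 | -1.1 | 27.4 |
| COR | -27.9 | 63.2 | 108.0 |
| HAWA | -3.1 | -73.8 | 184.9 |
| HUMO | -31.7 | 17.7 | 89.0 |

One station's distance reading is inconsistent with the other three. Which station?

Solve using three stations at a time. Using RCM, COR, HUMO (subtract circle equations pairwise → linear system) gives (x, y) ≈ (-120.0, 6.9).
Distances from that point to each station vs reported:
  RCM: calculated 27.4 vs reported 27.4 → residual 0.0 km
  COR: calculated 108.0 vs reported 108.0 → residual 0.0 km
  HAWA: calculated 142.1 vs reported 184.9 → residual 42.8 km
  HUMO: calculated 89.0 vs reported 89.0 → residual 0.0 km
RCM, COR, HUMO are mutually consistent (residuals ≈ 0); HAWA is off by 42.8 km.

HAWA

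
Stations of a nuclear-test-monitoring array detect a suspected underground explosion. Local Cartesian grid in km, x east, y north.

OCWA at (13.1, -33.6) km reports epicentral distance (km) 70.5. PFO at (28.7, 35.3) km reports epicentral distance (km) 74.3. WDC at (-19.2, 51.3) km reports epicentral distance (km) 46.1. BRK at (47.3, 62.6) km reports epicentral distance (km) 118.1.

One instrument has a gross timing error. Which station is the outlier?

BRK

Solve using three stations at a time. Using OCWA, PFO, WDC (subtract circle equations pairwise → linear system) gives (x, y) ≈ (-41.5, 11.0).
Distances from that point to each station vs reported:
  OCWA: calculated 70.5 vs reported 70.5 → residual 0.0 km
  PFO: calculated 74.3 vs reported 74.3 → residual 0.0 km
  WDC: calculated 46.1 vs reported 46.1 → residual 0.0 km
  BRK: calculated 102.7 vs reported 118.1 → residual 15.4 km
OCWA, PFO, WDC are mutually consistent (residuals ≈ 0); BRK is off by 15.4 km.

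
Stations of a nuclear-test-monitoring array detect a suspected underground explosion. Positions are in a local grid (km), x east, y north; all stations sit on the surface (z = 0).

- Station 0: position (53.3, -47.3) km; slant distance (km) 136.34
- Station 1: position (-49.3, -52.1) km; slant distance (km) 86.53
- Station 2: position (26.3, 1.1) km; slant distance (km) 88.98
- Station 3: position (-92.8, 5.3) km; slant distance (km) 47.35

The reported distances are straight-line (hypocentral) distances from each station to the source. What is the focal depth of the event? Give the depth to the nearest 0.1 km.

z ≈ 9.0 km

Each station gives a sphere (x−x_i)² + (y−y_i)² + z² = d_i² (stations at z=0).
Subtracting the Station 0 sphere from Station 1 and Station 2: z² cancels, leaving linear equations in x and y:
-205.2 x − 9.6 y = 11167.87
-54.0 x + 96.8 y = 6285.88
Solving: x ≈ -56.001, y ≈ 33.697 km (keep extra digits for the depth step; rounded: -56.0, 33.7).
Then from the Station 0 sphere: z² = 136.34² − (x − 53.3)² − (y + 47.3)² with x = -56.001, y = 33.697, so z ≈ 9.021 ≈ 9.0 km.
Check against Station 3 (with the unrounded solution): distance 47.35 ≈ 47.35 km. ✓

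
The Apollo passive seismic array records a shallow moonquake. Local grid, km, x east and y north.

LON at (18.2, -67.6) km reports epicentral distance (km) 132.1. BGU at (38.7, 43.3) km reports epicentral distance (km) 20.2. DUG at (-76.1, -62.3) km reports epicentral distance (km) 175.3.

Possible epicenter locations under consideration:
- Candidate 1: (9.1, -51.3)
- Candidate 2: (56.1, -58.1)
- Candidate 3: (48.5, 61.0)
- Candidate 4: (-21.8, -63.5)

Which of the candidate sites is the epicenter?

Candidate 3

For each candidate, compare |candidate − station| to the reported distance:
Candidate 1: residuals LON 113.4, BGU 78.9, DUG 89.4 → max 113.4 km
Candidate 2: residuals LON 93.0, BGU 82.7, DUG 43.0 → max 93.0 km
Candidate 3: residuals LON 0.0, BGU 0.0, DUG 0.0 → max 0.0 km
Candidate 4: residuals LON 91.9, BGU 102.5, DUG 121.0 → max 121.0 km
Only Candidate 3 has all residuals ≈ 0.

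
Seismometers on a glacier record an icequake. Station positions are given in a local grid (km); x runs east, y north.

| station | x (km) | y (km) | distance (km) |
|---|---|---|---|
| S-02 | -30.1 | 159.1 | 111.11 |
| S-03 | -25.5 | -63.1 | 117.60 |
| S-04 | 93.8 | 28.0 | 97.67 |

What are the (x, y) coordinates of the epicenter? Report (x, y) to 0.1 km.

Circle about each station: (x + 30.1)² + (y − 159.1)² = 111.11²; (x + 25.5)² + (y + 63.1)² = 117.60²; (x − 93.8)² + (y − 28.0)² = 97.67².
Subtracting the S-02 equation from the S-03 and S-04 equations removes the quadratic terms:
9.2 x − 444.4 y = -23071.29
247.8 x − 262.2 y = -13830.38
Solving the 2×2 system: x ≈ -0.9, y ≈ 51.9 km.

-0.9 km east, 51.9 km north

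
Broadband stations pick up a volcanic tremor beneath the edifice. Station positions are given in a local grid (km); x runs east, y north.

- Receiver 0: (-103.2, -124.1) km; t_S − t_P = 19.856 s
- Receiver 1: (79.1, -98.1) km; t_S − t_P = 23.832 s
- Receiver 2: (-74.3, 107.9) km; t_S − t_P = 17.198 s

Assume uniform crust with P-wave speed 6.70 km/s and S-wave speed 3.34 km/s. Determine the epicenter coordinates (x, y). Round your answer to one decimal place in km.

-48.5 km east, -3.7 km north

Distance from S−P lag: d = Δt · v_P v_S / (v_P − v_S) = Δt · (6.70·3.34)/(6.70−3.34) ≈ 6.6601·Δt.
So d_Receiver 0 = 132.24, d_Receiver 1 = 158.72, d_Receiver 2 = 114.54 km.
Circle about each station: (x + 103.2)² + (y + 124.1)² = 132.24²; (x − 79.1)² + (y + 98.1)² = 158.72²; (x + 74.3)² + (y − 107.9)² = 114.54².
Subtracting the Receiver 0 equation from the Receiver 1 and Receiver 2 equations removes the quadratic terms:
364.6 x + 52.0 y = -17875.25
57.8 x + 464.0 y = -4520.14
Solving the 2×2 system: x ≈ -48.5, y ≈ -3.7 km.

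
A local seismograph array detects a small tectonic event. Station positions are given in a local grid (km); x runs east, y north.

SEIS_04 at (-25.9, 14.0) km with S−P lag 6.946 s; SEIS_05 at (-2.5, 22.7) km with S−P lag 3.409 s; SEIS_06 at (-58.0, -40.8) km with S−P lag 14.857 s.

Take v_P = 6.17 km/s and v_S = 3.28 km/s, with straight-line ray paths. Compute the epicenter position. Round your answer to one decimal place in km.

Distance from S−P lag: d = Δt · v_P v_S / (v_P − v_S) = Δt · (6.17·3.28)/(6.17−3.28) ≈ 7.0026·Δt.
So d_SEIS_04 = 48.64, d_SEIS_05 = 23.87, d_SEIS_06 = 104.04 km.
Circle about each station: (x + 25.9)² + (y − 14.0)² = 48.64²; (x + 2.5)² + (y − 22.7)² = 23.87²; (x + 58.0)² + (y + 40.8)² = 104.04².
Subtracting the SEIS_04 equation from the SEIS_05 and SEIS_06 equations removes the quadratic terms:
46.8 x + 17.4 y = 1450.80
-64.2 x − 109.6 y = -4296.64
Solving the 2×2 system: x ≈ 21.0, y ≈ 26.9 km.

21.0 km east, 26.9 km north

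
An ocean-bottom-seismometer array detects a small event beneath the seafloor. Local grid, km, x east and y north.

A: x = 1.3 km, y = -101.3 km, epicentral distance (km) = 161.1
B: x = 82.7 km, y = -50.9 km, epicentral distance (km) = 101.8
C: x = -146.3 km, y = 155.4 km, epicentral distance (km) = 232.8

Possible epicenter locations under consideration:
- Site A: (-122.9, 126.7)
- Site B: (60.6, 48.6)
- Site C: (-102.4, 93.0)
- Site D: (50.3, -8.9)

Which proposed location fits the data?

Site B

For each candidate, compare |candidate − station| to the reported distance:
Site A: residuals A 98.5, B 169.9, C 195.8 → max 195.8 km
Site B: residuals A 0.1, B 0.1, C 0.0 → max 0.1 km
Site C: residuals A 59.1, B 132.7, C 156.5 → max 156.5 km
Site D: residuals A 56.5, B 48.8, C 23.4 → max 56.5 km
Only Site B has all residuals ≈ 0.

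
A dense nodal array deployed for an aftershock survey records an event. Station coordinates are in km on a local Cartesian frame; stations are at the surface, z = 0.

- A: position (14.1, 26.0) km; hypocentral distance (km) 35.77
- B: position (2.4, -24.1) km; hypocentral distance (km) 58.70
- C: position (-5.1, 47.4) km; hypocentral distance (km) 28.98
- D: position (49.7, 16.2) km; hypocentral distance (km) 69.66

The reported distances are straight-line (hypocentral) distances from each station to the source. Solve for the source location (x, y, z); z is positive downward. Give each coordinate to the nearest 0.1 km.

x ≈ -16.3 km, y ≈ 28.3 km, depth ≈ 18.7 km

Each station gives a sphere (x−x_i)² + (y−y_i)² + z² = d_i² (stations at z=0).
Subtracting the A sphere from B and C: z² cancels, leaving linear equations in x and y:
-23.4 x − 100.2 y = -2454.44
-38.4 x + 42.8 y = 1837.61
Solving: x ≈ -16.308, y ≈ 28.304 km (keep extra digits for the depth step; rounded: -16.3, 28.3).
Then from the A sphere: z² = 35.77² − (x − 14.1)² − (y − 26.0)² with x = -16.308, y = 28.304, so z ≈ 18.696 ≈ 18.7 km.
Check against D (with the unrounded solution): distance 69.66 ≈ 69.66 km. ✓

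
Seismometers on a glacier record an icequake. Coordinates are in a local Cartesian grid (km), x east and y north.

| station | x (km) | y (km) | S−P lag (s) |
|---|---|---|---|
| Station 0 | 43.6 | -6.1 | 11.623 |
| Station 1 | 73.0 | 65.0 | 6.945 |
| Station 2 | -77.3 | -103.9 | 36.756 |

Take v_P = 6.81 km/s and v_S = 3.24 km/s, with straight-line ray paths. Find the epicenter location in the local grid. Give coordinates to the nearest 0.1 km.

x ≈ 103.0 km, y ≈ 34.3 km

Distance from S−P lag: d = Δt · v_P v_S / (v_P − v_S) = Δt · (6.81·3.24)/(6.81−3.24) ≈ 6.1805·Δt.
So d_Station 0 = 71.84, d_Station 1 = 42.92, d_Station 2 = 227.17 km.
Circle about each station: (x − 43.6)² + (y + 6.1)² = 71.84²; (x − 73.0)² + (y − 65.0)² = 42.92²; (x + 77.3)² + (y + 103.9)² = 227.17².
Subtracting the Station 0 equation from the Station 1 and Station 2 equations removes the quadratic terms:
58.8 x + 142.2 y = 10934.69
-241.8 x − 195.6 y = -31612.89
Solving the 2×2 system: x ≈ 103.0, y ≈ 34.3 km.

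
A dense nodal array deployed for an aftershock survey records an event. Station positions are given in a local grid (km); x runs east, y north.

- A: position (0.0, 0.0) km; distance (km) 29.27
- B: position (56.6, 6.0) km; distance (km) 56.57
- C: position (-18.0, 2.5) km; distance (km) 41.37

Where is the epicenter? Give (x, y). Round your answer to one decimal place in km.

10.8 km east, -27.2 km north

Circle about each station: x² + y² = 29.27²; (x − 56.6)² + (y − 6.0)² = 56.57²; (x + 18.0)² + (y − 2.5)² = 41.37².
Subtracting pairs of circle equations eliminates x²+y² and gives linear equations (the radical axes):
113.2 x + 12.0 y = 896.13
-36.0 x + 5.0 y = -524.49
Solving the 2×2 system: x ≈ 10.8, y ≈ -27.2 km.
Check against A (with the unrounded x, y): √(x²+y²) = 29.23 ≈ 29.27 km. ✓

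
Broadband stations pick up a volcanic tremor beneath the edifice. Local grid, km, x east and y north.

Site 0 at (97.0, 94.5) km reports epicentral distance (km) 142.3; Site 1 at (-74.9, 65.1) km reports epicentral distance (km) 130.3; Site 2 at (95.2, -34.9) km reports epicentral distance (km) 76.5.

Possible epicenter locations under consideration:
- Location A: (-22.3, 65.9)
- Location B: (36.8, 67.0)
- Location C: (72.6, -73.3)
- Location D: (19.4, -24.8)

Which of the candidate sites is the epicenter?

For each candidate, compare |candidate − station| to the reported distance:
Location A: residuals Site 0 19.6, Site 1 77.7, Site 2 78.3 → max 78.3 km
Location B: residuals Site 0 76.1, Site 1 18.6, Site 2 40.9 → max 76.1 km
Location C: residuals Site 0 27.3, Site 1 72.0, Site 2 31.9 → max 72.0 km
Location D: residuals Site 0 0.0, Site 1 0.0, Site 2 0.0 → max 0.0 km
Only Location D has all residuals ≈ 0.

Location D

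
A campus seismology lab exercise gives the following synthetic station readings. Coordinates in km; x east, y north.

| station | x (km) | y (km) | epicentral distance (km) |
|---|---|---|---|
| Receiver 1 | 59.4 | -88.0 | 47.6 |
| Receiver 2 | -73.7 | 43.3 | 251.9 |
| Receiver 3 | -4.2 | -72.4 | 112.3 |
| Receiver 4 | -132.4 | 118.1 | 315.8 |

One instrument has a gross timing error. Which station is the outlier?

Receiver 2

Solve using three stations at a time. Using Receiver 1, Receiver 3, Receiver 4 (subtract circle equations pairwise → linear system) gives (x, y) ≈ (107.1, -87.8).
Distances from that point to each station vs reported:
  Receiver 1: calculated 47.7 vs reported 47.6 → residual 0.1 km
  Receiver 2: calculated 223.3 vs reported 251.9 → residual 28.6 km
  Receiver 3: calculated 112.3 vs reported 112.3 → residual 0.0 km
  Receiver 4: calculated 315.8 vs reported 315.8 → residual 0.0 km
Receiver 1, Receiver 3, Receiver 4 are mutually consistent (residuals ≈ 0); Receiver 2 is off by 28.6 km.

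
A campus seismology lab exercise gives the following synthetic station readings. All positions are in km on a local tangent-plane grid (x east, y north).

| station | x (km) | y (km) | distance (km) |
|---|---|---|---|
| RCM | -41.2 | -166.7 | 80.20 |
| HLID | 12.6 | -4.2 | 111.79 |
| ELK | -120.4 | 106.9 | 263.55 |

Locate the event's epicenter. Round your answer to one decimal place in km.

Circle about each station: (x + 41.2)² + (y + 166.7)² = 80.20²; (x − 12.6)² + (y + 4.2)² = 111.79²; (x + 120.4)² + (y − 106.9)² = 263.55².
Subtracting the RCM equation from the HLID and ELK equations removes the quadratic terms:
107.6 x + 325.0 y = -35374.89
-158.4 x + 547.2 y = -66589.12
Solving the 2×2 system: x ≈ 20.7, y ≈ -115.7 km.

20.7 km east, -115.7 km north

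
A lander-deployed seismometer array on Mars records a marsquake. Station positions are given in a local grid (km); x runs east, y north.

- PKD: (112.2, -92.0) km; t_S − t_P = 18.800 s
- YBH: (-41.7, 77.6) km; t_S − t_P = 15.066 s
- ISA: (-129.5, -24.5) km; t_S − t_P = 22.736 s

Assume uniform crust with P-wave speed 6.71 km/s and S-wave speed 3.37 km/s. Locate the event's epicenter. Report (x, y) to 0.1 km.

x ≈ 22.7 km, y ≈ -1.5 km

Distance from S−P lag: d = Δt · v_P v_S / (v_P − v_S) = Δt · (6.71·3.37)/(6.71−3.37) ≈ 6.7703·Δt.
So d_PKD = 127.28, d_YBH = 102.00, d_ISA = 153.93 km.
Circle about each station: (x − 112.2)² + (y + 92.0)² = 127.28²; (x + 41.7)² + (y − 77.6)² = 102.00²; (x + 129.5)² + (y + 24.5)² = 153.93².
Subtracting the PKD equation from the YBH and ISA equations removes the quadratic terms:
-307.8 x + 339.2 y = -7495.99
-483.4 x + 135.0 y = -11176.59
Solving the 2×2 system: x ≈ 22.7, y ≈ -1.5 km.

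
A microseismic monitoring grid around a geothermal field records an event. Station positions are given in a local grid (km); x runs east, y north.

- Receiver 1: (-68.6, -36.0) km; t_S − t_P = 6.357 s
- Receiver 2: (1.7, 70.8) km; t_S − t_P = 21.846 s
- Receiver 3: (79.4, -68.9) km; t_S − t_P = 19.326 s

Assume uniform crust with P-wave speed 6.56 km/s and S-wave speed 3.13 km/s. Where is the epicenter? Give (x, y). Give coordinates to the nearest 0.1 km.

Distance from S−P lag: d = Δt · v_P v_S / (v_P − v_S) = Δt · (6.56·3.13)/(6.56−3.13) ≈ 5.9862·Δt.
So d_Receiver 1 = 38.05, d_Receiver 2 = 130.78, d_Receiver 3 = 115.69 km.
Circle about each station: (x + 68.6)² + (y + 36.0)² = 38.05²; (x − 1.7)² + (y − 70.8)² = 130.78²; (x − 79.4)² + (y + 68.9)² = 115.69².
Subtracting pairs of circle equations eliminates x²+y² and gives linear equations (the radical axes):
140.6 x + 213.6 y = -16642.04
296.0 x − 65.8 y = -6886.76
Solving the 2×2 system: x ≈ -35.4, y ≈ -54.6 km.
Check against Receiver 1 (with the unrounded x, y): √((x + 68.6)²+(y + 36.0)²) = 38.05 ≈ 38.05 km. ✓

x ≈ -35.4 km, y ≈ -54.6 km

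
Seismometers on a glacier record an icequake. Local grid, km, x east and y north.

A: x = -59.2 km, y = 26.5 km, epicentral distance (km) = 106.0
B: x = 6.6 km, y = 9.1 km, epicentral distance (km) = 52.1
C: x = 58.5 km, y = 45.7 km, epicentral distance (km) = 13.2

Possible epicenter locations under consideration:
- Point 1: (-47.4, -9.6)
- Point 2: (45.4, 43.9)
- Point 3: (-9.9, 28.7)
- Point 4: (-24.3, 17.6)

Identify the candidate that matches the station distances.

For each candidate, compare |candidate − station| to the reported distance:
Point 1: residuals A 68.0, B 5.0, C 106.3 → max 106.3 km
Point 2: residuals A 0.0, B 0.0, C 0.0 → max 0.0 km
Point 3: residuals A 56.7, B 26.5, C 57.3 → max 57.3 km
Point 4: residuals A 70.0, B 20.1, C 74.2 → max 74.2 km
Only Point 2 has all residuals ≈ 0.

Point 2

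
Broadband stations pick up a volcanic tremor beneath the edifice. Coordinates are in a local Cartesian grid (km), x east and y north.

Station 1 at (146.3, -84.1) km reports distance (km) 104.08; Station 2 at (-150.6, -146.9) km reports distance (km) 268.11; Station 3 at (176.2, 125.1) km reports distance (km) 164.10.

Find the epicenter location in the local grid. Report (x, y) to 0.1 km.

x ≈ 77.5 km, y ≈ -6.0 km

Circle about each station: (x − 146.3)² + (y + 84.1)² = 104.08²; (x + 150.6)² + (y + 146.9)² = 268.11²; (x − 176.2)² + (y − 125.1)² = 164.10².
Subtracting pairs of circle equations eliminates x²+y² and gives linear equations (the radical axes):
-593.8 x − 125.6 y = -45266.86
59.8 x + 418.4 y = 2123.79
Solving the 2×2 system: x ≈ 77.5, y ≈ -6.0 km.
Check against Station 1 (with the unrounded x, y): √((x − 146.3)²+(y + 84.1)²) = 104.08 ≈ 104.08 km. ✓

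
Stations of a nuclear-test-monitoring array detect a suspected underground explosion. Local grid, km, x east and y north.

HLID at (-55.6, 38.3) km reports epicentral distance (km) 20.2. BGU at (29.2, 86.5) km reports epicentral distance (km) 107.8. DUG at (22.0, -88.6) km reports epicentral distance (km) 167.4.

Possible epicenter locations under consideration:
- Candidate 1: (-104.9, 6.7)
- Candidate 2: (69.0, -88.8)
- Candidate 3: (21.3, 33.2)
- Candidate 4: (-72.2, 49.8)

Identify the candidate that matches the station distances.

For each candidate, compare |candidate − station| to the reported distance:
Candidate 1: residuals HLID 38.4, BGU 48.2, DUG 8.7 → max 48.2 km
Candidate 2: residuals HLID 157.8, BGU 72.0, DUG 120.4 → max 157.8 km
Candidate 3: residuals HLID 56.9, BGU 53.9, DUG 45.6 → max 56.9 km
Candidate 4: residuals HLID 0.0, BGU 0.0, DUG 0.0 → max 0.0 km
Only Candidate 4 has all residuals ≈ 0.

Candidate 4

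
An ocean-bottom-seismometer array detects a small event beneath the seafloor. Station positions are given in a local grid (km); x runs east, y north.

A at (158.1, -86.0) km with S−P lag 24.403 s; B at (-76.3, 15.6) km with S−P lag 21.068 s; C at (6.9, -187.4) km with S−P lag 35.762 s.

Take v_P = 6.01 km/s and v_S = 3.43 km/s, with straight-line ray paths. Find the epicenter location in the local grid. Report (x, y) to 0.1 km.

x ≈ 74.6 km, y ≈ 90.2 km

Distance from S−P lag: d = Δt · v_P v_S / (v_P − v_S) = Δt · (6.01·3.43)/(6.01−3.43) ≈ 7.9900·Δt.
So d_A = 194.98, d_B = 168.33, d_C = 285.74 km.
Circle about each station: (x − 158.1)² + (y + 86.0)² = 194.98²; (x + 76.3)² + (y − 15.6)² = 168.33²; (x − 6.9)² + (y + 187.4)² = 285.74².
Subtracting the A equation from the B and C equations removes the quadratic terms:
-468.8 x + 203.2 y = -16644.35
-302.4 x − 202.8 y = -40855.39
Solving the 2×2 system: x ≈ 74.6, y ≈ 90.2 km.
Check against A (with the unrounded x, y): √((x − 158.1)²+(y + 86.0)²) = 194.99 ≈ 194.98 km. ✓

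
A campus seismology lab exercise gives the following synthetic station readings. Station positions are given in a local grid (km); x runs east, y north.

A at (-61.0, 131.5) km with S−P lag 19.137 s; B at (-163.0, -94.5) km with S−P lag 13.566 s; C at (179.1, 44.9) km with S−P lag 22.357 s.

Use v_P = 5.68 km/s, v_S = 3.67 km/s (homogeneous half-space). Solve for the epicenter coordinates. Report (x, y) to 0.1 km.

Distance from S−P lag: d = Δt · v_P v_S / (v_P − v_S) = Δt · (5.68·3.67)/(5.68−3.67) ≈ 10.3709·Δt.
So d_A = 198.47, d_B = 140.69, d_C = 231.86 km.
Circle about each station: (x + 61.0)² + (y − 131.5)² = 198.47²; (x + 163.0)² + (y + 94.5)² = 140.69²; (x − 179.1)² + (y − 44.9)² = 231.86².
Subtracting the A equation from the B and C equations removes the quadratic terms:
-204.0 x − 452.0 y = 34082.66
480.2 x − 173.2 y = -1289.15
Solving the 2×2 system: x ≈ -25.7, y ≈ -63.8 km.

-25.7 km east, -63.8 km north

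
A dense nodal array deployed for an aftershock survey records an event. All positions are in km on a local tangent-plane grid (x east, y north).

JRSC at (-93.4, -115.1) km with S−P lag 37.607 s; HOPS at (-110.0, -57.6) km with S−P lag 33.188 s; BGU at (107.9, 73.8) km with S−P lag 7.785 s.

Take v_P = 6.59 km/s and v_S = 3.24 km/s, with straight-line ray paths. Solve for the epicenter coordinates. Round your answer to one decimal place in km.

(58.4, 70.4)

Distance from S−P lag: d = Δt · v_P v_S / (v_P − v_S) = Δt · (6.59·3.24)/(6.59−3.24) ≈ 6.3736·Δt.
So d_JRSC = 239.69, d_HOPS = 211.53, d_BGU = 49.62 km.
Circle about each station: (x + 93.4)² + (y + 115.1)² = 239.69²; (x + 110.0)² + (y + 57.6)² = 211.53²; (x − 107.9)² + (y − 73.8)² = 49.62².
Subtracting the JRSC equation from the HOPS and BGU equations removes the quadratic terms:
-33.2 x + 115.0 y = 6152.55
402.6 x + 377.8 y = 50106.43
Solving the 2×2 system: x ≈ 58.4, y ≈ 70.4 km.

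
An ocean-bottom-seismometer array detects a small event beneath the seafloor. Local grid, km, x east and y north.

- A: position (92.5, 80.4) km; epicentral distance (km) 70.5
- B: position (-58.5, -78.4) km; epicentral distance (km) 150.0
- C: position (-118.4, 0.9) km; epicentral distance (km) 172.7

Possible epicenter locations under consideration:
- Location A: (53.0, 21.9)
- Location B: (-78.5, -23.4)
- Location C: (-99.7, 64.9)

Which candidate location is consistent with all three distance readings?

Location A

For each candidate, compare |candidate − station| to the reported distance:
Location A: residuals A 0.1, B 0.0, C 0.0 → max 0.1 km
Location B: residuals A 129.5, B 91.5, C 126.0 → max 129.5 km
Location C: residuals A 122.3, B 0.9, C 106.0 → max 122.3 km
Only Location A has all residuals ≈ 0.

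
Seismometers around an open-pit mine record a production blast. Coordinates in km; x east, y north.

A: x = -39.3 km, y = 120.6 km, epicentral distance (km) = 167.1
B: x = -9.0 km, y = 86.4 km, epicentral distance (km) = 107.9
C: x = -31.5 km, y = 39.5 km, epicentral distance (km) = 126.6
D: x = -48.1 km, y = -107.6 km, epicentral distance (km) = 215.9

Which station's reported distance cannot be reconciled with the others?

Solve using three stations at a time. Using B, C, D (subtract circle equations pairwise → linear system) gives (x, y) ≈ (94.2, 54.8).
Distances from that point to each station vs reported:
  A: calculated 148.9 vs reported 167.1 → residual 18.2 km
  B: calculated 107.9 vs reported 107.9 → residual 0.0 km
  C: calculated 126.6 vs reported 126.6 → residual 0.0 km
  D: calculated 215.9 vs reported 215.9 → residual 0.0 km
B, C, D are mutually consistent (residuals ≈ 0); A is off by 18.2 km.

A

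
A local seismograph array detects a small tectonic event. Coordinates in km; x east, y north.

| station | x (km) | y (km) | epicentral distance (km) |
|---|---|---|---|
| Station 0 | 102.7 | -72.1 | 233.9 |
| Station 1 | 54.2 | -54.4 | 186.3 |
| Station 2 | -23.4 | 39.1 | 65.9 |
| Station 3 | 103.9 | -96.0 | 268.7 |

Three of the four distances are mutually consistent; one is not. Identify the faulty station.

Station 3

Solve using three stations at a time. Using Station 0, Station 1, Station 2 (subtract circle equations pairwise → linear system) gives (x, y) ≈ (-75.8, 79.0).
Distances from that point to each station vs reported:
  Station 0: calculated 233.9 vs reported 233.9 → residual 0.0 km
  Station 1: calculated 186.3 vs reported 186.3 → residual 0.0 km
  Station 2: calculated 65.9 vs reported 65.9 → residual 0.0 km
  Station 3: calculated 250.9 vs reported 268.7 → residual 17.8 km
Station 0, Station 1, Station 2 are mutually consistent (residuals ≈ 0); Station 3 is off by 17.8 km.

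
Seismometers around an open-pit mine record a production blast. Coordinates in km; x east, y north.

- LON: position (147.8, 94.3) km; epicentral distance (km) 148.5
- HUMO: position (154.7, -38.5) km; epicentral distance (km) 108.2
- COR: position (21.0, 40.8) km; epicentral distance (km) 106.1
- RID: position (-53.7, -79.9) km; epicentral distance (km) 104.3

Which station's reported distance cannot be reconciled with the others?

Solve using three stations at a time. Using HUMO, COR, RID (subtract circle equations pairwise → linear system) gives (x, y) ≈ (49.0, -61.5).
Distances from that point to each station vs reported:
  LON: calculated 184.5 vs reported 148.5 → residual 36.0 km
  HUMO: calculated 108.2 vs reported 108.2 → residual 0.0 km
  COR: calculated 106.1 vs reported 106.1 → residual 0.0 km
  RID: calculated 104.3 vs reported 104.3 → residual 0.0 km
HUMO, COR, RID are mutually consistent (residuals ≈ 0); LON is off by 36.0 km.

LON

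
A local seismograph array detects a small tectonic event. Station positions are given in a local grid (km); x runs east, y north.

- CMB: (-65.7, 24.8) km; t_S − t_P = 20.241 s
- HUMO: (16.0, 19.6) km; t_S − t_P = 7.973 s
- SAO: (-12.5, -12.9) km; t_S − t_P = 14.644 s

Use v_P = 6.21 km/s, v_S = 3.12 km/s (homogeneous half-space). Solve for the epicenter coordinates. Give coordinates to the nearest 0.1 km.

x ≈ 59.8 km, y ≈ 43.7 km

Distance from S−P lag: d = Δt · v_P v_S / (v_P − v_S) = Δt · (6.21·3.12)/(6.21−3.12) ≈ 6.2703·Δt.
So d_CMB = 126.92, d_HUMO = 49.99, d_SAO = 91.82 km.
Circle about each station: (x + 65.7)² + (y − 24.8)² = 126.92²; (x − 16.0)² + (y − 19.6)² = 49.99²; (x + 12.5)² + (y + 12.9)² = 91.82².
Subtracting the CMB equation from the HUMO and SAO equations removes the quadratic terms:
163.4 x − 10.4 y = 9318.32
106.4 x − 75.4 y = 3068.90
Solving the 2×2 system: x ≈ 59.8, y ≈ 43.7 km.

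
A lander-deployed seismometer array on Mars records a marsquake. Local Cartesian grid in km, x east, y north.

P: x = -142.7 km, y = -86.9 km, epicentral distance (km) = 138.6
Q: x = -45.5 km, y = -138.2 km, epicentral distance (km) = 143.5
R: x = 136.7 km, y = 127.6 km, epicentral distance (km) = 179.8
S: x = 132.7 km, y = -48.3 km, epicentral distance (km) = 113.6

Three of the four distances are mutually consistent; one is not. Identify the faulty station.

Solve using three stations at a time. Using Q, R, S (subtract circle equations pairwise → linear system) gives (x, y) ≈ (24.7, -13.1).
Distances from that point to each station vs reported:
  P: calculated 183.0 vs reported 138.6 → residual 44.4 km
  Q: calculated 143.5 vs reported 143.5 → residual 0.0 km
  R: calculated 179.8 vs reported 179.8 → residual 0.0 km
  S: calculated 113.6 vs reported 113.6 → residual 0.0 km
Q, R, S are mutually consistent (residuals ≈ 0); P is off by 44.4 km.

P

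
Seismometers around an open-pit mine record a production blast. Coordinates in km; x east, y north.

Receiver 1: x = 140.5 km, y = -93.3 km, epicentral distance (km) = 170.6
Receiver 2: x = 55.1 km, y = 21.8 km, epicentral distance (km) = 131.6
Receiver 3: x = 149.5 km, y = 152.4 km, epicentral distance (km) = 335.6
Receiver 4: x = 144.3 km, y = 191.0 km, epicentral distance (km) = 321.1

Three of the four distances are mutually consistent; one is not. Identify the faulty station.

Solve using three stations at a time. Using Receiver 1, Receiver 2, Receiver 4 (subtract circle equations pairwise → linear system) gives (x, y) ≈ (-29.5, -79.0).
Distances from that point to each station vs reported:
  Receiver 1: calculated 170.6 vs reported 170.6 → residual 0.0 km
  Receiver 2: calculated 131.6 vs reported 131.6 → residual 0.0 km
  Receiver 3: calculated 292.5 vs reported 335.6 → residual 43.1 km
  Receiver 4: calculated 321.1 vs reported 321.1 → residual 0.0 km
Receiver 1, Receiver 2, Receiver 4 are mutually consistent (residuals ≈ 0); Receiver 3 is off by 43.1 km.

Receiver 3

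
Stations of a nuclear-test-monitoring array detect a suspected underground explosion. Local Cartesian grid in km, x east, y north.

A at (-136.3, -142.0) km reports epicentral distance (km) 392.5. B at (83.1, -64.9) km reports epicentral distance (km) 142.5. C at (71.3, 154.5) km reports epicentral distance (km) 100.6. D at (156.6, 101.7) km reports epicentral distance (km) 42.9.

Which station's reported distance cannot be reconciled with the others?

Solve using three stations at a time. Using B, C, D (subtract circle equations pairwise → linear system) gives (x, y) ≈ (126.9, 70.7).
Distances from that point to each station vs reported:
  A: calculated 338.4 vs reported 392.5 → residual 54.1 km
  B: calculated 142.5 vs reported 142.5 → residual 0.0 km
  C: calculated 100.6 vs reported 100.6 → residual 0.0 km
  D: calculated 42.9 vs reported 42.9 → residual 0.0 km
B, C, D are mutually consistent (residuals ≈ 0); A is off by 54.1 km.

A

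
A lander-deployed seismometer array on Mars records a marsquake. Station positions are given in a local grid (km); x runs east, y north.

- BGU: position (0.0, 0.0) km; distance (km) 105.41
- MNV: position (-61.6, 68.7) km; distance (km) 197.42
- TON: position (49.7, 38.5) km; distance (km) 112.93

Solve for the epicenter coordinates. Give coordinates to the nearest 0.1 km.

78.1 km east, -70.8 km north

Circle about each station: x² + y² = 105.41²; (x + 61.6)² + (y − 68.7)² = 197.42²; (x − 49.7)² + (y − 38.5)² = 112.93².
Subtracting the BGU equation from the MNV and TON equations removes the quadratic terms:
-123.2 x + 137.4 y = -19349.14
99.4 x + 77.0 y = 2310.42
Solving the 2×2 system: x ≈ 78.1, y ≈ -70.8 km.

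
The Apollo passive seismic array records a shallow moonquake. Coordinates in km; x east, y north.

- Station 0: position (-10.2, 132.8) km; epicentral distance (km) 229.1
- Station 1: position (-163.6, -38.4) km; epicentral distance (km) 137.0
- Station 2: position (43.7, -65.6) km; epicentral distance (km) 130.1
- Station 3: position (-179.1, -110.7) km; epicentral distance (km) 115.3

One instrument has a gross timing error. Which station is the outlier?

Solve using three stations at a time. Using Station 1, Station 2, Station 3 (subtract circle equations pairwise → linear system) gives (x, y) ≈ (-66.4, -134.9).
Distances from that point to each station vs reported:
  Station 0: calculated 273.5 vs reported 229.1 → residual 44.4 km
  Station 1: calculated 137.0 vs reported 137.0 → residual 0.0 km
  Station 2: calculated 130.1 vs reported 130.1 → residual 0.0 km
  Station 3: calculated 115.3 vs reported 115.3 → residual 0.0 km
Station 1, Station 2, Station 3 are mutually consistent (residuals ≈ 0); Station 0 is off by 44.4 km.

Station 0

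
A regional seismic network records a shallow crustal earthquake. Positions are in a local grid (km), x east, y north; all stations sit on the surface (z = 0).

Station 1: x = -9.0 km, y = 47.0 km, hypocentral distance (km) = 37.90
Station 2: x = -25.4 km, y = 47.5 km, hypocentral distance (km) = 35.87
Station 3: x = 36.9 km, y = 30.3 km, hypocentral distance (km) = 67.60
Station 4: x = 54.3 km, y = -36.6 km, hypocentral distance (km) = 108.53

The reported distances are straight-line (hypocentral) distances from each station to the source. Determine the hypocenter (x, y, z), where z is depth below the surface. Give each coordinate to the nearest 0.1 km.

Each station gives a sphere (x−x_i)² + (y−y_i)² + z² = d_i² (stations at z=0).
Subtracting the Station 1 sphere from Station 2 and Station 3: z² cancels, leaving linear equations in x and y:
-32.8 x + 1.0 y = 761.16
91.8 x − 33.4 y = -3143.65
Solving: x ≈ -22.197, y ≈ 33.114 km (keep extra digits for the depth step; rounded: -22.2, 33.1).
Then from the Station 1 sphere: z² = 37.90² − (x + 9.0)² − (y − 47.0)² with x = -22.197, y = 33.114, so z ≈ 32.702 ≈ 32.7 km.

(-22.2, 33.1, 32.7)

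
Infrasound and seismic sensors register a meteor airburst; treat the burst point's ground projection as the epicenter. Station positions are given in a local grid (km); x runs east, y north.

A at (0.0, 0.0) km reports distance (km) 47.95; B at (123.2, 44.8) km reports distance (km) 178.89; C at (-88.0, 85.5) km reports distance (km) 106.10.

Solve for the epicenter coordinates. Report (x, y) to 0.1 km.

x ≈ -46.4 km, y ≈ -12.1 km

Circle about each station: x² + y² = 47.95²; (x − 123.2)² + (y − 44.8)² = 178.89²; (x + 88.0)² + (y − 85.5)² = 106.10².
Subtracting the A equation from the B and C equations removes the quadratic terms:
246.4 x + 89.6 y = -12517.15
-176.0 x + 171.0 y = 6096.24
Solving the 2×2 system: x ≈ -46.4, y ≈ -12.1 km.
Check against A (with the unrounded x, y): √(x²+y²) = 47.95 ≈ 47.95 km. ✓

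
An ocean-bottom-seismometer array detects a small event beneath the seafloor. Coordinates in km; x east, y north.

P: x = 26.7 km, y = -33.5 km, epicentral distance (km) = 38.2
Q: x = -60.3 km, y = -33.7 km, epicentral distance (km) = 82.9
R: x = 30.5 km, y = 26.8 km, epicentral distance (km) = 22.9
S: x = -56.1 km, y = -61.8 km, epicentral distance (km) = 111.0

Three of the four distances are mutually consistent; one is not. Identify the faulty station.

Q

Solve using three stations at a time. Using P, R, S (subtract circle equations pairwise → linear system) gives (x, y) ≈ (33.2, 4.1).
Distances from that point to each station vs reported:
  P: calculated 38.2 vs reported 38.2 → residual 0.0 km
  Q: calculated 100.9 vs reported 82.9 → residual 18.0 km
  R: calculated 22.8 vs reported 22.9 → residual 0.1 km
  S: calculated 111.0 vs reported 111.0 → residual 0.0 km
P, R, S are mutually consistent (residuals ≈ 0); Q is off by 18.0 km.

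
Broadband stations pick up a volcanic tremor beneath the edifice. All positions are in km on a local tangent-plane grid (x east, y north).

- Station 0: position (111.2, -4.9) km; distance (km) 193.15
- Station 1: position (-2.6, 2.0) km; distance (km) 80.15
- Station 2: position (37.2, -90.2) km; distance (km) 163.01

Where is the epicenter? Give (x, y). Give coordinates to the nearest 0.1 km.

Circle about each station: (x − 111.2)² + (y + 4.9)² = 193.15²; (x + 2.6)² + (y − 2.0)² = 80.15²; (x − 37.2)² + (y + 90.2)² = 163.01².
Subtracting pairs of circle equations eliminates x²+y² and gives linear equations (the radical axes):
-227.6 x + 13.8 y = 18504.21
-148.0 x − 170.6 y = 7865.09
Solving the 2×2 system: x ≈ -79.9, y ≈ 23.2 km.

(-79.9, 23.2)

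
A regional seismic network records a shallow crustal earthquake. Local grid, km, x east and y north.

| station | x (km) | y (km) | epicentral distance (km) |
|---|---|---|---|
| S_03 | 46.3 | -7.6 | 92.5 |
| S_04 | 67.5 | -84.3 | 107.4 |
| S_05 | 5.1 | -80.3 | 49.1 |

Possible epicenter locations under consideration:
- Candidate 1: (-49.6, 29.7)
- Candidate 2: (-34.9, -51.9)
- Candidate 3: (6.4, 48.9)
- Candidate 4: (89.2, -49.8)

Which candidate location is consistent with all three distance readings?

For each candidate, compare |candidate − station| to the reported distance:
Candidate 1: residuals S_03 10.4, S_04 56.0, S_05 73.7 → max 73.7 km
Candidate 2: residuals S_03 0.0, S_04 0.0, S_05 0.0 → max 0.0 km
Candidate 3: residuals S_03 23.3, S_04 39.1, S_05 80.1 → max 80.1 km
Candidate 4: residuals S_03 32.3, S_04 66.6, S_05 40.4 → max 66.6 km
Only Candidate 2 has all residuals ≈ 0.

Candidate 2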